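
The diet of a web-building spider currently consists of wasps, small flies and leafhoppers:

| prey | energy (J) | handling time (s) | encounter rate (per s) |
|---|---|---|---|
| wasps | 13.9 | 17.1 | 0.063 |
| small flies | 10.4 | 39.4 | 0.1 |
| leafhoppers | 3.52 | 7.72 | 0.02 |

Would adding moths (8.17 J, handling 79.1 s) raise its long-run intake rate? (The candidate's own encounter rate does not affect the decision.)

Current rate: (0.063×13.9 + 0.1×10.4 + 0.02×3.52)/(1 + 0.063×17.1 + 0.1×39.4 + 0.02×7.72) = 0.3218 J/s.
Profitability of moths: 8.17/79.1 = 0.1033 J/s.
Since 0.1033 < R, time spent handling moths is better spent searching.

No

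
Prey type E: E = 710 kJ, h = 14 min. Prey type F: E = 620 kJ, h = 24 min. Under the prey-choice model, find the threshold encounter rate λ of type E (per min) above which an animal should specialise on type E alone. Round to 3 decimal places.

0.074 per min

At the threshold, the rate on type E alone equals the profitability of type F: λ·710/(1 + λ·14) = 620/24 = 25.83.
Rearranging, λ(710 − 25.83×14) = 25.83, so λ = 25.83/348.3 = 0.07416 per min.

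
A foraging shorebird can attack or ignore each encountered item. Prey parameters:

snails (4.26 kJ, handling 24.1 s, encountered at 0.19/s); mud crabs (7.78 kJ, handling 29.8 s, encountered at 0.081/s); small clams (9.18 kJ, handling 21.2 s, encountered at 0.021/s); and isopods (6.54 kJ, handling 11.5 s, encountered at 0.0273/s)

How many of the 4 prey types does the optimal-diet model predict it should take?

Rank by E/h (kJ/s): isopods 0.569, small clams 0.433, mud crabs 0.261, snails 0.177. Include each in turn until the next type's E/h falls below the running intake rate.
Rate on top 1: 0.1359. small clams: 0.433 > 0.1359 → include.
Rate on top 2: 0.2111. mud crabs: 0.261 > 0.2111 → include.
Rate on top 3: 0.24. snails: 0.177 < 0.24 → exclude; stop.
Optimal diet: isopods, small clams, mud crabs — 3 of 4 types.

3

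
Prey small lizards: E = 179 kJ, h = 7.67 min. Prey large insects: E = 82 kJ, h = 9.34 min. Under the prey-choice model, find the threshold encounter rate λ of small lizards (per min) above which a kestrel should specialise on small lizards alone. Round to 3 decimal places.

At the threshold, the rate on small lizards alone equals the profitability of large insects: λ·179/(1 + λ·7.67) = 82/9.34 = 8.779.
Rearranging, λ(179 − 8.779×7.67) = 8.779, so λ = 8.779/111.7 = 0.07863 per min.

0.079 per min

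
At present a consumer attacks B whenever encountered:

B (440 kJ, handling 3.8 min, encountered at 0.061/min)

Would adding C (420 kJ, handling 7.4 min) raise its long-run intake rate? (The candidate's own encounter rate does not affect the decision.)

Intake rate on the current diet: R = (0.061×440) / (1 + 0.061×3.8) = 26.84/1.232 = 21.79 kJ/min.
C: E/h = 420/7.4 = 56.76 kJ/min.
56.76 > 21.79, so adding C raises the average — include it.

Yes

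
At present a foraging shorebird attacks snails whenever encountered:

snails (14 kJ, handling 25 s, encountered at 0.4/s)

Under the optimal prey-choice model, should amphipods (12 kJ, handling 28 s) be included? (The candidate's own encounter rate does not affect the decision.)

No

Current rate: (0.4×14)/(1 + 0.4×25) = 0.5091 kJ/s.
amphipods: E/h = 12/28 = 0.4286 kJ/s.
Since 0.4286 < R, time spent handling amphipods is better spent searching.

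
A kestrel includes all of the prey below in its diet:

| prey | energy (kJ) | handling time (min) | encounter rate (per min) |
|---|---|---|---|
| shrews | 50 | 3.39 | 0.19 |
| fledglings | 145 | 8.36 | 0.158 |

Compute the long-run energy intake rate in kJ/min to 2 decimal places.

10.93 kJ/min

R = Σλ_iE_i / (1 + Σλ_ih_i)
Numerator: 0.19×50 + 0.158×145 = 32.41
Denominator: 1 + 0.19×3.39 + 0.158×8.36 = 2.965
R = 32.41/2.965 = 10.93 kJ/min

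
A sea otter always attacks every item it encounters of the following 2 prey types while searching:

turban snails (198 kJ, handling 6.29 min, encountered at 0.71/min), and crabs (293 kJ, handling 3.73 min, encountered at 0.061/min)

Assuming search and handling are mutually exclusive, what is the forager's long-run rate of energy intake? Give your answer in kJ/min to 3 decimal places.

Energy encountered per unit search time: 0.71×198 + 0.061×293 = 158.5 kJ/min.
Handling time per unit search time: 0.71×6.29 + 0.061×3.73 = 4.693.
Rate = 158.5/(1 + 4.693) = 27.83 kJ/min.

27.831 kJ/min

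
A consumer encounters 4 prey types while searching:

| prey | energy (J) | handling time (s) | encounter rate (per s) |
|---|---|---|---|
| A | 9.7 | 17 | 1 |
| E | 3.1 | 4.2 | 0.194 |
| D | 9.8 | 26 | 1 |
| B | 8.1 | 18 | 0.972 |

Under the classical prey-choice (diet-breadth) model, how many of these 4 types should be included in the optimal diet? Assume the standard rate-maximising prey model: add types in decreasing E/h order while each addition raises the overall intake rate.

Profitabilities (E/h, J/s): E 0.738, A 0.571, B 0.45, D 0.377. Add prey in this order while the next type's profitability exceeds the intake rate on those already taken.
Rate on top 1: 0.3314. A: 0.571 > 0.3314 → include.
Rate on top 2: 0.5475. B: 0.45 < 0.5475 → exclude; stop.
Optimal diet: E, A — 2 of 4 types.

2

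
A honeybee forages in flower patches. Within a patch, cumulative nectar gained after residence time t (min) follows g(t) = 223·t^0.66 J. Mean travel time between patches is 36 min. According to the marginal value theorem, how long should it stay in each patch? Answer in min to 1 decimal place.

By the marginal value theorem, leave when the instantaneous gain rate g'(t) equals the habitat-wide average g(t)/(T + t).
g'(t) = 0.66·223·t^-0.34. Setting 0.66·223·t^-0.34 = 223·t^0.66/(36+t) gives 0.66(36+t) = t, so 0.34·t = 0.66×36.
t* = 0.66×36/0.34 = 69.88 min.

69.9 min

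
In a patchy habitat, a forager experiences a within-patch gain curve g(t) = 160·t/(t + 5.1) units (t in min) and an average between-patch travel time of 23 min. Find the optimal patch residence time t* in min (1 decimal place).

By the marginal value theorem, leave when the instantaneous gain rate g'(t) equals the habitat-wide average g(t)/(T + t).
g'(t) = 160·5.1/(t + 5.1)². Setting 160·5.1/(t+5.1)² = 160t/[(t+5.1)(23+t)] gives 5.1(23+t) = t(t+5.1), so t² = 5.1×23 = 117.3.
t* = √117.3 = 10.83 min.

10.8 min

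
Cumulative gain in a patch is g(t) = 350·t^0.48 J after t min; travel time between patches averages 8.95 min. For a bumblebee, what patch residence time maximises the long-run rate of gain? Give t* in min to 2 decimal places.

Optimal t* satisfies g'(t*) = g(t*)/(T + t*).
g'(t) = 0.48·350·t^-0.52. Setting 0.48·350·t^-0.52 = 350·t^0.48/(8.95+t) gives 0.48(8.95+t) = t, so 0.52·t = 0.48×8.95.
t* = 0.48×8.95/0.52 = 8.262 min.

8.26 min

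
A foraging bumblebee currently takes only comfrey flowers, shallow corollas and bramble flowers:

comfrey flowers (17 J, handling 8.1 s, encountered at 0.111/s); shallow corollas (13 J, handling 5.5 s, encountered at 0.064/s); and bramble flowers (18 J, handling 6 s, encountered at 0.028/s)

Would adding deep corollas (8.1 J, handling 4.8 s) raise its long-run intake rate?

Current rate: (0.111×17 + 0.064×13 + 0.028×18)/(1 + 0.111×8.1 + 0.064×5.5 + 0.028×6) = 1.332 J/s.
deep corollas: E/h = 8.1/4.8 = 1.688 J/s.
Since 1.688 > R, including deep corollas increases the long-run rate.

Yes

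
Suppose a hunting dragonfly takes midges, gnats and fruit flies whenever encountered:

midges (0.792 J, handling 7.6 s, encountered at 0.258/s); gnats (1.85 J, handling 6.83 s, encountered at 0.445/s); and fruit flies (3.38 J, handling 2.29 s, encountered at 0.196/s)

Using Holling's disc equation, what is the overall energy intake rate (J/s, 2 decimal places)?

Energy encountered per unit search time: 0.258×0.792 + 0.445×1.85 + 0.196×3.38 = 1.69 J/s.
Handling time per unit search time: 0.258×7.6 + 0.445×6.83 + 0.196×2.29 = 5.449.
Rate = 1.69/(1 + 5.449) = 0.2621 J/s.

0.26 J/s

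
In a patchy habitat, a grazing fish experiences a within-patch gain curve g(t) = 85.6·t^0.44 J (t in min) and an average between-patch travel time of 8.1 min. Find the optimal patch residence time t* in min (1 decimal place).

By the marginal value theorem, leave when the instantaneous gain rate g'(t) equals the habitat-wide average g(t)/(T + t).
g'(t) = 0.44·85.6·t^-0.56. Setting 0.44·85.6·t^-0.56 = 85.6·t^0.44/(8.1+t) gives 0.44(8.1+t) = t, so 0.56·t = 0.44×8.1.
t* = 0.44×8.1/0.56 = 6.364 min.

6.4 min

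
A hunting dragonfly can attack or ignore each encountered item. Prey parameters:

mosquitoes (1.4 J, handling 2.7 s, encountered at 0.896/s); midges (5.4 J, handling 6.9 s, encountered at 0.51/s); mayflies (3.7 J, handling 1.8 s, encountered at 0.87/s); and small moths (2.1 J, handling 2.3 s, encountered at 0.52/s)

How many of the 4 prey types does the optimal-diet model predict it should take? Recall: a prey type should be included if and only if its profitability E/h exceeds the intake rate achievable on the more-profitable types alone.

1

Rank by E/h (J/s): mayflies 2.06, small moths 0.913, midges 0.783, mosquitoes 0.519. Include each in turn until the next type's E/h falls below the running intake rate.
Rate on top 1: 1.254. small moths: 0.913 < 1.254 → exclude; stop.
Optimal diet: mayflies — 1 of 4 types.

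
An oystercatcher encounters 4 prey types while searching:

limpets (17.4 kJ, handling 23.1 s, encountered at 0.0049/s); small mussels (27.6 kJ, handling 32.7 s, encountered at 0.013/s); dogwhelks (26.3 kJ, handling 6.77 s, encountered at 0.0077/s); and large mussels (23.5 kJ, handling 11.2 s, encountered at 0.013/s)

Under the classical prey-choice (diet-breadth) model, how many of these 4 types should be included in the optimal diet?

E/h in descending order: dogwhelks 3.88, large mussels 2.1, small mussels 0.844, limpets 0.753 kJ/s. The optimal diet is the largest prefix of this list for which every included type satisfies E_i/h_i > R on the types above it.
Rate on top 1: 0.1925. large mussels: 2.1 > 0.1925 → include.
Rate on top 2: 0.4241. small mussels: 0.844 > 0.4241 → include.
Rate on top 3: 0.5341. limpets: 0.753 > 0.5341 → include.
Optimal diet: dogwhelks, large mussels, small mussels, limpets — 4 of 4 types.

4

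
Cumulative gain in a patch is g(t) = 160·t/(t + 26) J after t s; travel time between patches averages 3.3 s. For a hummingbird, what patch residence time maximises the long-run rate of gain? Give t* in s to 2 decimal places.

Maximise g(t)/(T+t): set derivative to zero → g'(t)(T+t) = g(t).
g'(t) = 160·26/(t + 26)². Setting 160·26/(t+26)² = 160t/[(t+26)(3.3+t)] gives 26(3.3+t) = t(t+26), so t² = 26×3.3 = 85.8.
t* = √85.8 = 9.263 s.

9.26 s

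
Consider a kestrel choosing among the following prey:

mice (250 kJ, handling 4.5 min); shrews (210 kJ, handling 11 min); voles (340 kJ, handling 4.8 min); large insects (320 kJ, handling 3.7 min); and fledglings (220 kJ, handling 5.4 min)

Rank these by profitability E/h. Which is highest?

Profitability E/h (kJ/min): mice = 250/4.5 = 55.6, shrews = 210/11 = 19.1, voles = 340/4.8 = 70.8, large insects = 320/3.7 = 86.5, fledglings = 220/5.4 = 40.7.
Ranked: large insects > voles > mice > fledglings > shrews.

large insects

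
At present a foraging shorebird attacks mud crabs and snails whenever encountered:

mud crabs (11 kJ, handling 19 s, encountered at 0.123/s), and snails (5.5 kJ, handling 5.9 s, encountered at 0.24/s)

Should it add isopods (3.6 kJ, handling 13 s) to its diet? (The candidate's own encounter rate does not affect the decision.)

Intake rate on the current diet: R = (0.123×11 + 0.24×5.5) / (1 + 0.123×19 + 0.24×5.9) = 2.673/4.753 = 0.5624 kJ/s.
isopods: E/h = 3.6/13 = 0.2769 kJ/s.
0.2769 < 0.5624, so adding isopods would lower the average — exclude it.

No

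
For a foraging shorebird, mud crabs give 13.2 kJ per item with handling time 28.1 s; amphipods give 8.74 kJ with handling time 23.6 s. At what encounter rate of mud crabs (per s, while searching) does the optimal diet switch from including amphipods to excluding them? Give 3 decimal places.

0.133 per s

Drop amphipods once their profitability E₂/h₂ falls below the rate achievable on mud crabs alone: E₂/h₂ = λE₁/(1 + λh₁).
Solve for λ: λE₁h₂ = E₂(1 + λh₁) → λ(E₁h₂ − E₂h₁) = E₂ → λ = E₂/(E₁h₂ − E₂h₁).
λ = 8.74/(13.2×23.6 − 8.74×28.1) = 8.74/65.93 = 0.1326 per s.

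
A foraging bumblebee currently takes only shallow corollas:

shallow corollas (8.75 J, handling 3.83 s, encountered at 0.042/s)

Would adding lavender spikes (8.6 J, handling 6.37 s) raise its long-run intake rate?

Yes

Current rate: (0.042×8.75)/(1 + 0.042×3.83) = 0.3166 J/s.
Profitability of lavender spikes: 8.6/6.37 = 1.35 J/s.
1.35 > 0.3166, so adding lavender spikes raises the average — include it.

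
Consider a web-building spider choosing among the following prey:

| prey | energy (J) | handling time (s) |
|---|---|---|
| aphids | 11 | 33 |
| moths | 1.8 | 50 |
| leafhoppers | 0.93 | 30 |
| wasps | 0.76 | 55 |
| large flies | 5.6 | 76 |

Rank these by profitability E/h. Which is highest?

aphids

In descending order of E/h:
aphids: 11/33 = 0.333 J/s
large flies: 5.6/76 = 0.0737 J/s
moths: 1.8/50 = 0.036 J/s
leafhoppers: 0.93/30 = 0.031 J/s
wasps: 0.76/55 = 0.0138 J/s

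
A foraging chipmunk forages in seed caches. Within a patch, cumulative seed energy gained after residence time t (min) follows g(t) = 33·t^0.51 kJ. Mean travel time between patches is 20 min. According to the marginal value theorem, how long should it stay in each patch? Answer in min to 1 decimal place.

20.8 min

Optimal t* satisfies g'(t*) = g(t*)/(T + t*).
g'(t) = 0.51·33·t^-0.49. Setting 0.51·33·t^-0.49 = 33·t^0.51/(20+t) gives 0.51(20+t) = t, so 0.49·t = 0.51×20.
t* = 0.51×20/0.49 = 20.82 min.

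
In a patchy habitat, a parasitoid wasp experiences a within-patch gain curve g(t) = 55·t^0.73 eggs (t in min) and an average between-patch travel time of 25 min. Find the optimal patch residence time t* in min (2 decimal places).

67.59 min

Optimal t* satisfies g'(t*) = g(t*)/(T + t*).
g'(t) = 0.73·55·t^-0.27. Setting 0.73·55·t^-0.27 = 55·t^0.73/(25+t) gives 0.73(25+t) = t, so 0.27·t = 0.73×25.
t* = 0.73×25/0.27 = 67.59 min.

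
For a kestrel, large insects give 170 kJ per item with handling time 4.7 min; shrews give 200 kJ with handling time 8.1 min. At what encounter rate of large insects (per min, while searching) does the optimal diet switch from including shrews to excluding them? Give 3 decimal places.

0.458 per min

At the threshold, the rate on large insects alone equals the profitability of shrews: λ·170/(1 + λ·4.7) = 200/8.1 = 24.69.
Rearranging, λ(170 − 24.69×4.7) = 24.69, so λ = 24.69/53.95 = 0.4577 per min.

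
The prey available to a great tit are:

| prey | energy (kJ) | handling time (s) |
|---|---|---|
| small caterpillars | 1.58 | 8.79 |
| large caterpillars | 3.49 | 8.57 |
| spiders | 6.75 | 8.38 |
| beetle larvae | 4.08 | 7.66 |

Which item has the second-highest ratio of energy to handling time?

beetle larvae

Profitability E/h (kJ/s): small caterpillars = 1.58/8.79 = 0.18, large caterpillars = 3.49/8.57 = 0.407, spiders = 6.75/8.38 = 0.805, beetle larvae = 4.08/7.66 = 0.533.
Ranked: spiders > beetle larvae > large caterpillars > small caterpillars.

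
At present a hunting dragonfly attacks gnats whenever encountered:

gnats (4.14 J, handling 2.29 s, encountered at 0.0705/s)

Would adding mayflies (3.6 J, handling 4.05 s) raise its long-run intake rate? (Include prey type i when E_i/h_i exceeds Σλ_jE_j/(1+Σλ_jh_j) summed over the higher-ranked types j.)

Yes

Current rate: (0.0705×4.14)/(1 + 0.0705×2.29) = 0.2513 J/s.
Profitability of mayflies: 3.6/4.05 = 0.8889 J/s.
0.8889 > 0.2513, so adding mayflies raises the average — include it.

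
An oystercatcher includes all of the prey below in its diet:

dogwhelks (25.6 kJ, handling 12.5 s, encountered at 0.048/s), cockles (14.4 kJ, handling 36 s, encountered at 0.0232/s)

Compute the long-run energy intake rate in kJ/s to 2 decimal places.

R = Σλ_iE_i / (1 + Σλ_ih_i)
Numerator: 0.048×25.6 + 0.0232×14.4 = 1.563
Denominator: 1 + 0.048×12.5 + 0.0232×36 = 2.435
R = 1.563/2.435 = 0.6418 kJ/s

0.64 kJ/s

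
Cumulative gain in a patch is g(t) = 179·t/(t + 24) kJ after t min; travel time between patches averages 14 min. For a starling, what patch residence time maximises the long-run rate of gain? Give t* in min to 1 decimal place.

18.3 min

Maximise g(t)/(T+t): set derivative to zero → g'(t)(T+t) = g(t).
g'(t) = 179·24/(t + 24)². Setting 179·24/(t+24)² = 179t/[(t+24)(14+t)] gives 24(14+t) = t(t+24), so t² = 24×14 = 336.
t* = √336 = 18.33 min.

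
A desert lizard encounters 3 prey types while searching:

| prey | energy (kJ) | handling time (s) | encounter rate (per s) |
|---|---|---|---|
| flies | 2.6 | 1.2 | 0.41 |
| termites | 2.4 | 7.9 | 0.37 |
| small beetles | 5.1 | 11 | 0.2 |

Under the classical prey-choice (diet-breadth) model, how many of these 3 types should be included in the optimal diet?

Rank by E/h (kJ/s): flies 2.17, small beetles 0.464, termites 0.304. Include each in turn until the next type's E/h falls below the running intake rate.
Rate on top 1: 0.7145. small beetles: 0.464 < 0.7145 → exclude; stop.
Optimal diet: flies — 1 of 3 types.

1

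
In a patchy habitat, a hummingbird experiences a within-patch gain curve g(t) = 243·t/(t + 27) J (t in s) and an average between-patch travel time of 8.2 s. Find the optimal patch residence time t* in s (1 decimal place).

14.9 s

Optimal t* satisfies g'(t*) = g(t*)/(T + t*).
g'(t) = 243·27/(t + 27)². Setting 243·27/(t+27)² = 243t/[(t+27)(8.2+t)] gives 27(8.2+t) = t(t+27), so t² = 27×8.2 = 221.4.
t* = √221.4 = 14.88 s.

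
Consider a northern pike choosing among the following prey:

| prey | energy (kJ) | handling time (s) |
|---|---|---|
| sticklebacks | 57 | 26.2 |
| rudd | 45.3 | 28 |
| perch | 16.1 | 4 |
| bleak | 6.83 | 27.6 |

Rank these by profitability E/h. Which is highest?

In descending order of E/h:
perch: 16.1/4 = 4.03 kJ/s
sticklebacks: 57/26.2 = 2.18 kJ/s
rudd: 45.3/28 = 1.62 kJ/s
bleak: 6.83/27.6 = 0.247 kJ/s

perch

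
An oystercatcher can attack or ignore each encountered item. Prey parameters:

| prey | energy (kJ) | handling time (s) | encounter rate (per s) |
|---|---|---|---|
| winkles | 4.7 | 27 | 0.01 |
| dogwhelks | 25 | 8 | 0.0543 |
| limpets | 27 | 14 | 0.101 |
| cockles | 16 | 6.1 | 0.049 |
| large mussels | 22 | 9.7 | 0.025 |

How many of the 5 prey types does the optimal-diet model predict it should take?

4

Profitabilities (E/h, kJ/s): dogwhelks 3.12, cockles 2.62, large mussels 2.27, limpets 1.93, winkles 0.174. Add prey in this order while the next type's profitability exceeds the intake rate on those already taken.
Rate on top 1: 0.9464. cockles: 2.62 > 0.9464 → include.
Rate on top 2: 1.236. large mussels: 2.27 > 1.236 → include.
Rate on top 3: 1.362. limpets: 1.93 > 1.362 → include.
Rate on top 4: 1.598. winkles: 0.174 < 1.598 → exclude; stop.
Optimal diet: dogwhelks, cockles, large mussels, limpets — 4 of 5 types.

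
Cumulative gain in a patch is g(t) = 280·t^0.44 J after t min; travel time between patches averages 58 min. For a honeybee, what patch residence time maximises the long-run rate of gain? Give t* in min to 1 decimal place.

Maximise g(t)/(T+t): set derivative to zero → g'(t)(T+t) = g(t).
g'(t) = 0.44·280·t^-0.56. Setting 0.44·280·t^-0.56 = 280·t^0.44/(58+t) gives 0.44(58+t) = t, so 0.56·t = 0.44×58.
t* = 0.44×58/0.56 = 45.57 min.

45.6 min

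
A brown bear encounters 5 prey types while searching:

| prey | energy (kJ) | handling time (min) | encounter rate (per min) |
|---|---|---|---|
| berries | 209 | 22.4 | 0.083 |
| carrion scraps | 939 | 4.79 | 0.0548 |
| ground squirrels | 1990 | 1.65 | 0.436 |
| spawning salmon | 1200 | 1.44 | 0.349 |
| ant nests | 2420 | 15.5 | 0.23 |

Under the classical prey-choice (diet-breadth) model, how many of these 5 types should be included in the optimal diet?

2

Profitabilities (E/h, kJ/min): ground squirrels 1.21e+03, spawning salmon 833, carrion scraps 196, ant nests 156, berries 9.33. Add prey in this order while the next type's profitability exceeds the intake rate on those already taken.
Rate on top 1: 504.6. spawning salmon: 833 > 504.6 → include.
Rate on top 2: 579. carrion scraps: 196 < 579 → exclude; stop.
Optimal diet: ground squirrels, spawning salmon — 2 of 5 types.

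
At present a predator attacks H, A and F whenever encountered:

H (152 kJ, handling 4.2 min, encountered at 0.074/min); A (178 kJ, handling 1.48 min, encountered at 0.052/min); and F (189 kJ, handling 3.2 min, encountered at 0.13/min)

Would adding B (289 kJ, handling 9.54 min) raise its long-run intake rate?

Intake rate on the current diet: R = (0.074×152 + 0.052×178 + 0.13×189) / (1 + 0.074×4.2 + 0.052×1.48 + 0.13×3.2) = 45.07/1.804 = 24.99 kJ/min.
Profitability of B: 289/9.54 = 30.29 kJ/min.
30.29 > 24.99, so adding B raises the average — include it.

Yes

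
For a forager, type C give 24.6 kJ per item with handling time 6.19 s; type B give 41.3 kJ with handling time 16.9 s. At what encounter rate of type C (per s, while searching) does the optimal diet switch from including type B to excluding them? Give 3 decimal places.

Drop type B once their profitability E₂/h₂ falls below the rate achievable on type C alone: E₂/h₂ = λE₁/(1 + λh₁).
Solve for λ: λE₁h₂ = E₂(1 + λh₁) → λ(E₁h₂ − E₂h₁) = E₂ → λ = E₂/(E₁h₂ − E₂h₁).
λ = 41.3/(24.6×16.9 − 41.3×6.19) = 41.3/160.1 = 0.258 per s.

0.258 per s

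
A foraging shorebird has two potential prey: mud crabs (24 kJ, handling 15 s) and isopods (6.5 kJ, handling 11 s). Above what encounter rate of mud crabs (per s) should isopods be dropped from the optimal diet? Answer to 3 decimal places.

0.039 per s

The zero-one rule: include isopods iff E₂/h₂ > λE₁/(1+λh₁). Equality gives the switch point.
λE₁h₂ = E₂ + λE₂h₁ ⇒ λ = E₂/(E₁h₂ − E₂h₁) = 6.5/(264 − 97.5) = 0.03904 per s.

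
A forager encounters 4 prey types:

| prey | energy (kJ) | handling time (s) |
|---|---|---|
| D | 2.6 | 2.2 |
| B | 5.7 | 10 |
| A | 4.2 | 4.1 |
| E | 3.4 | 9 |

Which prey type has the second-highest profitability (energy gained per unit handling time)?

In descending order of E/h:
D: 2.6/2.2 = 1.18 kJ/s
A: 4.2/4.1 = 1.02 kJ/s
B: 5.7/10 = 0.57 kJ/s
E: 3.4/9 = 0.378 kJ/s

A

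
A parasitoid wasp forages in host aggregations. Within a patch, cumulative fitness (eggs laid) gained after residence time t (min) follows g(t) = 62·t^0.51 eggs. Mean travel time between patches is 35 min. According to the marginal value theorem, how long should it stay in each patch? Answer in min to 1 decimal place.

Optimal t* satisfies g'(t*) = g(t*)/(T + t*).
g'(t) = 0.51·62·t^-0.49. Setting 0.51·62·t^-0.49 = 62·t^0.51/(35+t) gives 0.51(35+t) = t, so 0.49·t = 0.51×35.
t* = 0.51×35/0.49 = 36.43 min.

36.4 min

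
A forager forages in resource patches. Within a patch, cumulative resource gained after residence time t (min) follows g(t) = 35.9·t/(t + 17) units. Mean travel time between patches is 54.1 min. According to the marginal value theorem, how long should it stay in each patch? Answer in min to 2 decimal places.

30.33 min

By the marginal value theorem, leave when the instantaneous gain rate g'(t) equals the habitat-wide average g(t)/(T + t).
g'(t) = 35.9·17/(t + 17)². Setting 35.9·17/(t+17)² = 35.9t/[(t+17)(54.1+t)] gives 17(54.1+t) = t(t+17), so t² = 17×54.1 = 919.7.
t* = √919.7 = 30.33 min.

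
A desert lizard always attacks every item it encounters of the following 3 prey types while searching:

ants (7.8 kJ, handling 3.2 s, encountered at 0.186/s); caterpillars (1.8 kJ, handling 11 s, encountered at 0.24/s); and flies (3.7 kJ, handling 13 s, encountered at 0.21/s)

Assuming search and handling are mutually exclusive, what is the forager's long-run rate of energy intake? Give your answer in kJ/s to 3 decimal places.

Energy encountered per unit search time: 0.186×7.8 + 0.24×1.8 + 0.21×3.7 = 2.66 kJ/s.
Handling time per unit search time: 0.186×3.2 + 0.24×11 + 0.21×13 = 5.965.
Rate = 2.66/(1 + 5.965) = 0.3819 kJ/s.

0.382 kJ/s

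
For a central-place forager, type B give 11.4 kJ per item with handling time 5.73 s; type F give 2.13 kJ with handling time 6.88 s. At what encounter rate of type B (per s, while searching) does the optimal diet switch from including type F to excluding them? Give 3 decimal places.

0.032 per s

At the threshold, the rate on type B alone equals the profitability of type F: λ·11.4/(1 + λ·5.73) = 2.13/6.88 = 0.3096.
Rearranging, λ(11.4 − 0.3096×5.73) = 0.3096, so λ = 0.3096/9.626 = 0.03216 per s.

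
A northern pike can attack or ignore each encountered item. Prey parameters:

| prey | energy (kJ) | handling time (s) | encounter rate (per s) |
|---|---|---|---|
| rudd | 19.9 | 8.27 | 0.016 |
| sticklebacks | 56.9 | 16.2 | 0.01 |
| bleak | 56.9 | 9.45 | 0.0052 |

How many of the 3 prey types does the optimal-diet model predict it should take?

3

Rank by E/h (kJ/s): bleak 6.02, sticklebacks 3.51, rudd 2.41. Include each in turn until the next type's E/h falls below the running intake rate.
Rate on top 1: 0.282. sticklebacks: 3.51 > 0.282 → include.
Rate on top 2: 0.7141. rudd: 2.41 > 0.7141 → include.
Optimal diet: bleak, sticklebacks, rudd — 3 of 3 types.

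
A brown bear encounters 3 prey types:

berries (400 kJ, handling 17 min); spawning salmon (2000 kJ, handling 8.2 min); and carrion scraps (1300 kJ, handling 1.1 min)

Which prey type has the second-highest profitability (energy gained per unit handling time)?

spawning salmon

Profitability E/h (kJ/min): berries = 400/17 = 23.5, spawning salmon = 2000/8.2 = 244, carrion scraps = 1300/1.1 = 1.18e+03.
Ranked: carrion scraps > spawning salmon > berries.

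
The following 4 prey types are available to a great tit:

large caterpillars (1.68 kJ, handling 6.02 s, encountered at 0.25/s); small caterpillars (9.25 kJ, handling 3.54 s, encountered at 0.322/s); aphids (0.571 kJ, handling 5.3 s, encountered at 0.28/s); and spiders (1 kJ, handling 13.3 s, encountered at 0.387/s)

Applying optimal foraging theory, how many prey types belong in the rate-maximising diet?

Rank by E/h (kJ/s): small caterpillars 2.61, large caterpillars 0.279, aphids 0.108, spiders 0.0752. Include each in turn until the next type's E/h falls below the running intake rate.
Rate on top 1: 1.392. large caterpillars: 0.279 < 1.392 → exclude; stop.
Optimal diet: small caterpillars — 1 of 4 types.

1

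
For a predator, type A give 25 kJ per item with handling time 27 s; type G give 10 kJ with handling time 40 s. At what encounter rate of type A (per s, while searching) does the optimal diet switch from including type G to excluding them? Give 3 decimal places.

0.014 per s

The zero-one rule: include type G iff E₂/h₂ > λE₁/(1+λh₁). Equality gives the switch point.
λE₁h₂ = E₂ + λE₂h₁ ⇒ λ = E₂/(E₁h₂ − E₂h₁) = 10/(1000 − 270) = 0.0137 per s.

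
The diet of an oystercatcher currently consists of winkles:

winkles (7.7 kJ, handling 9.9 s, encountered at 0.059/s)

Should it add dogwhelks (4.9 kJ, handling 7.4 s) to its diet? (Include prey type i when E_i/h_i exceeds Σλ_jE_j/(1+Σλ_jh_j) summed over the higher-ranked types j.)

Intake rate on the current diet: R = (0.059×7.7) / (1 + 0.059×9.9) = 0.4543/1.584 = 0.2868 kJ/s.
Profitability of dogwhelks: 4.9/7.4 = 0.6622 kJ/s.
0.6622 > 0.2868, so adding dogwhelks raises the average — include it.

Yes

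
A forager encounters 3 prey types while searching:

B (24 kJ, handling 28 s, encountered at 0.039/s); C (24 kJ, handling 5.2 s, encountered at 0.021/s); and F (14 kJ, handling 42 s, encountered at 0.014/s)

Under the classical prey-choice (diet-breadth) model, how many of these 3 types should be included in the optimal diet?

2

Rank by E/h (kJ/s): C 4.62, B 0.857, F 0.333. Include each in turn until the next type's E/h falls below the running intake rate.
Rate on top 1: 0.4544. B: 0.857 > 0.4544 → include.
Rate on top 2: 0.6542. F: 0.333 < 0.6542 → exclude; stop.
Optimal diet: C, B — 2 of 3 types.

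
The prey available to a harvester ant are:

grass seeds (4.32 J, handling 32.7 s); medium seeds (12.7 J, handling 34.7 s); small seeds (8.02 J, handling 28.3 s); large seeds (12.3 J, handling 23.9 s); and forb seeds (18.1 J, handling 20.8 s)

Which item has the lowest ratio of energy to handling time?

Profitability E/h (J/s): grass seeds = 4.32/32.7 = 0.132, medium seeds = 12.7/34.7 = 0.366, small seeds = 8.02/28.3 = 0.283, large seeds = 12.3/23.9 = 0.515, forb seeds = 18.1/20.8 = 0.87.
Ranked: forb seeds > large seeds > medium seeds > small seeds > grass seeds.

grass seeds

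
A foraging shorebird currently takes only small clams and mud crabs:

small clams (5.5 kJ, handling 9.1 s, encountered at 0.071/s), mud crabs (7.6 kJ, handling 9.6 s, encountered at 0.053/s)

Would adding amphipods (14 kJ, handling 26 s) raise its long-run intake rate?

Current rate: (0.071×5.5 + 0.053×7.6)/(1 + 0.071×9.1 + 0.053×9.6) = 0.3681 kJ/s.
Profitability of amphipods: 14/26 = 0.5385 kJ/s.
0.5385 > 0.3681, so adding amphipods raises the average — include it.

Yes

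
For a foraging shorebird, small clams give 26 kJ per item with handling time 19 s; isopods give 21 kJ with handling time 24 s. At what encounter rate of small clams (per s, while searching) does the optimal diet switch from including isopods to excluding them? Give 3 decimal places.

0.093 per s

The zero-one rule: include isopods iff E₂/h₂ > λE₁/(1+λh₁). Equality gives the switch point.
λE₁h₂ = E₂ + λE₂h₁ ⇒ λ = E₂/(E₁h₂ − E₂h₁) = 21/(624 − 399) = 0.09333 per s.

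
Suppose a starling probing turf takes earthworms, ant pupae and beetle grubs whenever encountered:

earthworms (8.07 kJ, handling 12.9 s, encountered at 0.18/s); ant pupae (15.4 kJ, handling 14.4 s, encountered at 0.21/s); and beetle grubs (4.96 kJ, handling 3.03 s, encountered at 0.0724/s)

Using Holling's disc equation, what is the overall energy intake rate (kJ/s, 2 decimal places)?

R = Σλ_iE_i / (1 + Σλ_ih_i)
Numerator: 0.18×8.07 + 0.21×15.4 + 0.0724×4.96 = 5.046
Denominator: 1 + 0.18×12.9 + 0.21×14.4 + 0.0724×3.03 = 6.565
R = 5.046/6.565 = 0.7685 kJ/s

0.77 kJ/s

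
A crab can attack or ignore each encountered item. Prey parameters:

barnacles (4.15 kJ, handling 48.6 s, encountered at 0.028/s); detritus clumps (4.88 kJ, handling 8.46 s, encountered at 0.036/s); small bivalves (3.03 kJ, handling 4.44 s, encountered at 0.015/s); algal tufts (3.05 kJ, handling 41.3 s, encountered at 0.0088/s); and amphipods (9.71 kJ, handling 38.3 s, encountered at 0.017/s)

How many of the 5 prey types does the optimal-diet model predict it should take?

3

Profitabilities (E/h, kJ/s): small bivalves 0.682, detritus clumps 0.577, amphipods 0.254, barnacles 0.0854, algal tufts 0.0738. Add prey in this order while the next type's profitability exceeds the intake rate on those already taken.
Rate on top 1: 0.04261. detritus clumps: 0.577 > 0.04261 → include.
Rate on top 2: 0.1613. amphipods: 0.254 > 0.1613 → include.
Rate on top 3: 0.191. barnacles: 0.0854 < 0.191 → exclude; stop.
Optimal diet: small bivalves, detritus clumps, amphipods — 3 of 5 types.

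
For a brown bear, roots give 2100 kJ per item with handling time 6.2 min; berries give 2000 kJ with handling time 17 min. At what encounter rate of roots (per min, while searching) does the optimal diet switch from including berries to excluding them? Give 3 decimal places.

0.086 per min

The zero-one rule: include berries iff E₂/h₂ > λE₁/(1+λh₁). Equality gives the switch point.
λE₁h₂ = E₂ + λE₂h₁ ⇒ λ = E₂/(E₁h₂ − E₂h₁) = 2000/(3.57e+04 − 1.24e+04) = 0.08584 per min.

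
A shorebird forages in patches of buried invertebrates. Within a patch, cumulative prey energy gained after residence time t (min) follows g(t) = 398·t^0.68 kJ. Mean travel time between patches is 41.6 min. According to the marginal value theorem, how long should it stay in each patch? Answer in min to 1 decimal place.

Optimal t* satisfies g'(t*) = g(t*)/(T + t*).
g'(t) = 0.68·398·t^-0.32. Setting 0.68·398·t^-0.32 = 398·t^0.68/(41.6+t) gives 0.68(41.6+t) = t, so 0.32·t = 0.68×41.6.
t* = 0.68×41.6/0.32 = 88.4 min.

88.4 min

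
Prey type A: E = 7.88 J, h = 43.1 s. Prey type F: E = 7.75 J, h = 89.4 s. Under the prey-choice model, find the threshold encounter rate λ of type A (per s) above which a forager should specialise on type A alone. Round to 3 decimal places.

0.021 per s

The zero-one rule: include type F iff E₂/h₂ > λE₁/(1+λh₁). Equality gives the switch point.
λE₁h₂ = E₂ + λE₂h₁ ⇒ λ = E₂/(E₁h₂ − E₂h₁) = 7.75/(704.5 − 334) = 0.02092 per s.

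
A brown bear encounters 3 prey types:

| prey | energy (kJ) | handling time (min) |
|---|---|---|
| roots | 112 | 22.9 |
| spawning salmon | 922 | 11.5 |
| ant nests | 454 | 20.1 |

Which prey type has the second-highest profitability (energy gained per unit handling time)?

ant nests

Profitability E/h (kJ/min): roots = 112/22.9 = 4.89, spawning salmon = 922/11.5 = 80.2, ant nests = 454/20.1 = 22.6.
Ranked: spawning salmon > ant nests > roots.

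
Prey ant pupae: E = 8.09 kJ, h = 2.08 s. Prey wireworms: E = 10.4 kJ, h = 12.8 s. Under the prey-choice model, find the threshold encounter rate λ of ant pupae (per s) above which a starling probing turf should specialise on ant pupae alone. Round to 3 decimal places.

0.127 per s

At the threshold, the rate on ant pupae alone equals the profitability of wireworms: λ·8.09/(1 + λ·2.08) = 10.4/12.8 = 0.8125.
Rearranging, λ(8.09 − 0.8125×2.08) = 0.8125, so λ = 0.8125/6.4 = 0.127 per s.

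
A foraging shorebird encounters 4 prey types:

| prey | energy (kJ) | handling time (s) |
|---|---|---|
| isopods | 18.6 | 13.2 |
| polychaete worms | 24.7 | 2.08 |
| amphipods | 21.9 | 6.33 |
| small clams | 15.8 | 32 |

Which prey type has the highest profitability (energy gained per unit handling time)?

polychaete worms

In descending order of E/h:
polychaete worms: 24.7/2.08 = 11.9 kJ/s
amphipods: 21.9/6.33 = 3.46 kJ/s
isopods: 18.6/13.2 = 1.41 kJ/s
small clams: 15.8/32 = 0.494 kJ/s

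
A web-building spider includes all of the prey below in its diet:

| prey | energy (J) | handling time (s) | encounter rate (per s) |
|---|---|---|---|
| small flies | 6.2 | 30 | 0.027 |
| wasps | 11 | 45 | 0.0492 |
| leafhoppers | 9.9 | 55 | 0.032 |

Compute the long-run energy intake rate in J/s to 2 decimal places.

0.18 J/s

R = Σλ_iE_i / (1 + Σλ_ih_i)
Numerator: 0.027×6.2 + 0.0492×11 + 0.032×9.9 = 1.025
Denominator: 1 + 0.027×30 + 0.0492×45 + 0.032×55 = 5.784
R = 1.025/5.784 = 0.1773 J/s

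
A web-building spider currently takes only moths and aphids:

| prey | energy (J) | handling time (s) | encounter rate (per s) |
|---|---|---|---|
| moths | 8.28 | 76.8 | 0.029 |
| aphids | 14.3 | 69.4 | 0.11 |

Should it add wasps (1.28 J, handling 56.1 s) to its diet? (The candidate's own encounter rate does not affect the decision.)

No

Current rate: (0.029×8.28 + 0.11×14.3)/(1 + 0.029×76.8 + 0.11×69.4) = 0.1669 J/s.
Profitability of wasps: 1.28/56.1 = 0.02282 J/s.
0.02282 < 0.1669, so adding wasps would lower the average — exclude it.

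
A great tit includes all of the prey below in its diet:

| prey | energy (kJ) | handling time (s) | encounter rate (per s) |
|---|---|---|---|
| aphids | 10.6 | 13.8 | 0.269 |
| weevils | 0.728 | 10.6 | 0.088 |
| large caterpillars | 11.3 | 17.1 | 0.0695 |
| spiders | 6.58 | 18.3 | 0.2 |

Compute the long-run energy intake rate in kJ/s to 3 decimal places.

R = Σλ_iE_i / (1 + Σλ_ih_i)
Numerator: 0.269×10.6 + 0.088×0.728 + 0.0695×11.3 + 0.2×6.58 = 5.017
Denominator: 1 + 0.269×13.8 + 0.088×10.6 + 0.0695×17.1 + 0.2×18.3 = 10.49
R = 5.017/10.49 = 0.4781 kJ/s

0.478 kJ/s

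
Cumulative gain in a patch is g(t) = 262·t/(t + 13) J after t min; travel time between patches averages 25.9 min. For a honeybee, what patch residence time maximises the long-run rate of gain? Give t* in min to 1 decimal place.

18.3 min

Maximise g(t)/(T+t): set derivative to zero → g'(t)(T+t) = g(t).
g'(t) = 262·13/(t + 13)². Setting 262·13/(t+13)² = 262t/[(t+13)(25.9+t)] gives 13(25.9+t) = t(t+13), so t² = 13×25.9 = 336.7.
t* = √336.7 = 18.35 min.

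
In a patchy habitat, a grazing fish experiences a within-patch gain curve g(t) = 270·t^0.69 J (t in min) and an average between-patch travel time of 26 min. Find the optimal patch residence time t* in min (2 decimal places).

57.87 min

Maximise g(t)/(T+t): set derivative to zero → g'(t)(T+t) = g(t).
g'(t) = 0.69·270·t^-0.31. Setting 0.69·270·t^-0.31 = 270·t^0.69/(26+t) gives 0.69(26+t) = t, so 0.31·t = 0.69×26.
t* = 0.69×26/0.31 = 57.87 min.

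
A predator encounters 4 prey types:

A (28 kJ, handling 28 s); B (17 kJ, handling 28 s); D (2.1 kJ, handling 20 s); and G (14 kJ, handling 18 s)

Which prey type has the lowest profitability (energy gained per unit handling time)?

In descending order of E/h:
A: 28/28 = 1 kJ/s
G: 14/18 = 0.778 kJ/s
B: 17/28 = 0.607 kJ/s
D: 2.1/20 = 0.105 kJ/s

D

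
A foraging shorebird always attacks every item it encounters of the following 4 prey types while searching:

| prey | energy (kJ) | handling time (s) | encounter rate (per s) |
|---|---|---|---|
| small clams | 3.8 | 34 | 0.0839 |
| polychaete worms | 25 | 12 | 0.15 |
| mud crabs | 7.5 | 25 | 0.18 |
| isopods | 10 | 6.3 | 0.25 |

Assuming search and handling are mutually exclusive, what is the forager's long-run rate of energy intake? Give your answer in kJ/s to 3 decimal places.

0.675 kJ/s

Energy encountered per unit search time: 0.0839×3.8 + 0.15×25 + 0.18×7.5 + 0.25×10 = 7.919 kJ/s.
Handling time per unit search time: 0.0839×34 + 0.15×12 + 0.18×25 + 0.25×6.3 = 10.73.
Rate = 7.919/(1 + 10.73) = 0.6752 kJ/s.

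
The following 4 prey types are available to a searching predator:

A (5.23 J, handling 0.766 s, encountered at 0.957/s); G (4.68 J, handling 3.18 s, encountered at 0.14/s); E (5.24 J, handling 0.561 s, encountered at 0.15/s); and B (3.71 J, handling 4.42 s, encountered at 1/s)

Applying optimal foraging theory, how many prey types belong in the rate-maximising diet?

Profitabilities (E/h, J/s): E 9.34, A 6.83, G 1.47, B 0.839. Add prey in this order while the next type's profitability exceeds the intake rate on those already taken.
Rate on top 1: 0.725. A: 6.83 > 0.725 → include.
Rate on top 2: 3.187. G: 1.47 < 3.187 → exclude; stop.
Optimal diet: E, A — 2 of 4 types.

2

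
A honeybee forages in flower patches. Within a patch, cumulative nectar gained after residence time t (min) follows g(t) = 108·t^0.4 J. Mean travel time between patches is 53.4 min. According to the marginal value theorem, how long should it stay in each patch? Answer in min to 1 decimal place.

By the marginal value theorem, leave when the instantaneous gain rate g'(t) equals the habitat-wide average g(t)/(T + t).
g'(t) = 0.4·108·t^-0.6. Setting 0.4·108·t^-0.6 = 108·t^0.4/(53.4+t) gives 0.4(53.4+t) = t, so 0.60·t = 0.4×53.4.
t* = 0.4×53.4/0.60 = 35.6 min.

35.6 min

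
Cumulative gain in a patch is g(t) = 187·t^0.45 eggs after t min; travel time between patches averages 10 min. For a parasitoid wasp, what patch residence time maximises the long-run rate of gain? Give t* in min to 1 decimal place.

8.2 min

Optimal t* satisfies g'(t*) = g(t*)/(T + t*).
g'(t) = 0.45·187·t^-0.55. Setting 0.45·187·t^-0.55 = 187·t^0.45/(10+t) gives 0.45(10+t) = t, so 0.55·t = 0.45×10.
t* = 0.45×10/0.55 = 8.182 min.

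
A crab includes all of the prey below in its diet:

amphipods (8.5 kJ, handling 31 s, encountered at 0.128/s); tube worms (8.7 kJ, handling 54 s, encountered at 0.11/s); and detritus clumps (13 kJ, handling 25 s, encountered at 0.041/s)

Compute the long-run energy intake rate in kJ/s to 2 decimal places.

0.22 kJ/s

R = (0.128×8.5 + 0.11×8.7 + 0.041×13) / (1 + 0.128×31 + 0.11×54 + 0.041×25) = 2.578/11.93 = 0.216 kJ/s.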